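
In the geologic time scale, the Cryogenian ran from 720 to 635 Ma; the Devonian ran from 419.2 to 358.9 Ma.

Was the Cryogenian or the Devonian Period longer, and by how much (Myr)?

Cryogenian: 720 − 635 = 85 Myr.
Devonian: 419.2 − 358.9 = 60.3 Myr.
Difference: 85 − 60.3 = 24.7 Myr, so the Cryogenian was longer.

Cryogenian, by 24.7 million years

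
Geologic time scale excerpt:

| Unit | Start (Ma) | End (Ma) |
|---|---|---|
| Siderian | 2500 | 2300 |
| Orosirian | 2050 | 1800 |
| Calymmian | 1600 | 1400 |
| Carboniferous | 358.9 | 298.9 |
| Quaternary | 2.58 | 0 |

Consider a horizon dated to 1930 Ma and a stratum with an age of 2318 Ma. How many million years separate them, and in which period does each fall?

388 million years apart; the first in the Orosirian, the second in the Siderian

Elapsed time: 2318 − 1930 = 388 Myr.
1930 Ma lies within 2050–1800 Ma: Orosirian.
2318 Ma lies within 2500–2300 Ma: Siderian.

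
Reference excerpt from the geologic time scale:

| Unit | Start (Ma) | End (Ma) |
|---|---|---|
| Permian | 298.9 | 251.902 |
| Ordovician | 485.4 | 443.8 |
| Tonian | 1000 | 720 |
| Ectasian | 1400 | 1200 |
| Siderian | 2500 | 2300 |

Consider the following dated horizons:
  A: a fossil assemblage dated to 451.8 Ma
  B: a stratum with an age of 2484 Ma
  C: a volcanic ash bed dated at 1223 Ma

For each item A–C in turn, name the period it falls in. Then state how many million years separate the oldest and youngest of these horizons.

Match each age against the start–end ranges in the excerpt: A = 451.8 Ma → Ordovician (485.4–443.8); B = 2484 Ma → Siderian (2500–2300); C = 1223 Ma → Ectasian (1400–1200).
The largest age is 2484 Ma and the smallest is 451.8 Ma; their difference is 2032.2 Myr.

A — Ordovician; B — Siderian; C — Ectasian; span 2032.2 million years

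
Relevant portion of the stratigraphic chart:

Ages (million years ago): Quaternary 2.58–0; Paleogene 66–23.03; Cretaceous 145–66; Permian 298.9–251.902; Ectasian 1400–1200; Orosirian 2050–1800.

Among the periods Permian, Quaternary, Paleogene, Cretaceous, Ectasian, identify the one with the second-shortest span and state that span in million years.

Start − end for each: Permian 298.9 − 251.902 = 46.998; Quaternary 2.58 − 0 = 2.58; Paleogene 66 − 23.03 = 42.97; Cretaceous 145 − 66 = 79; Ectasian 1400 − 1200 = 200.
Ranking these from shortest: Quaternary < Paleogene < Permian < Cretaceous < Ectasian.
Position 2 in that ranking is Paleogene, which lasted 42.97 Myr.

Paleogene, 42.97 million years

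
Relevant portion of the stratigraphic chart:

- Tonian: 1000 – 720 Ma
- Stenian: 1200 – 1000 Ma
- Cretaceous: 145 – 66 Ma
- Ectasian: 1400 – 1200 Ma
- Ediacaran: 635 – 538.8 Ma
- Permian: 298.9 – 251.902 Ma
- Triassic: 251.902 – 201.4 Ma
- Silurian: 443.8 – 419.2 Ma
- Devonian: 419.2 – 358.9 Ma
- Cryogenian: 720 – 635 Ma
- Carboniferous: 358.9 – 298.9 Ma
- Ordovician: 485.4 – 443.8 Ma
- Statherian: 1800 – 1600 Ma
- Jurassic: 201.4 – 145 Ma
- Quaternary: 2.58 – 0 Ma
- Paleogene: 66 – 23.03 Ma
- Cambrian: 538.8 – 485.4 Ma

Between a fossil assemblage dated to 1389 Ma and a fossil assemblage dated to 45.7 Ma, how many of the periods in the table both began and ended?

1389 Ma sits inside the Ectasian (1400–1200) and 45.7 Ma inside the Paleogene (66–23.03); neither of those is wholly between the two dates.
The listed periods lying completely between them are Stenian, Tonian, Cryogenian, Ediacaran, Cambrian, Ordovician, Silurian, Devonian, Carboniferous, Permian, Triassic, Jurassic, Cretaceous — 13 in all.

13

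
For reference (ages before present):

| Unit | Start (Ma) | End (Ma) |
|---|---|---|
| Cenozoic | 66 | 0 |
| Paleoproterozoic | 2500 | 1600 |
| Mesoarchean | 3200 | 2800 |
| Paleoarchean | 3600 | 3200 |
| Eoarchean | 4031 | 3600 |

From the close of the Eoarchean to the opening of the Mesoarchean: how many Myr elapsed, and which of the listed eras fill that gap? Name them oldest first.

The Eoarchean closes at 3600 Ma and the Mesoarchean opens at 3200 Ma, so the interval is 3600 − 3200 = 400 Myr.
An era fits inside if it starts at or after 3600 Ma and ends at or before 3200 Ma; oldest first that gives Paleoarchean.

400 million years; Paleoarchean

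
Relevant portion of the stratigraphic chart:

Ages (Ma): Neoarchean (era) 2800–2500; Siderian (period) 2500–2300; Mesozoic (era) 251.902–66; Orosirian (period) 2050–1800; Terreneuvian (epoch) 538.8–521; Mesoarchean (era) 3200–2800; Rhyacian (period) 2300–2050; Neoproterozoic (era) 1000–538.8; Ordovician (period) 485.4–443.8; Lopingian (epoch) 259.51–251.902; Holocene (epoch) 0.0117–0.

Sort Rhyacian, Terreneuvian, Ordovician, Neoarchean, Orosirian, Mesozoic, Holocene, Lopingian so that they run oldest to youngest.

Sorting by start age (descending Ma, since larger Ma = older): Neoarchean began 2800, Rhyacian began 2300, Orosirian began 2050, Terreneuvian began 538.8, Ordovician began 485.4, Lopingian began 259.51, Mesozoic began 251.902, Holocene began 0.0117.

Neoarchean, then Rhyacian, then Orosirian, then Terreneuvian, then Ordovician, then Lopingian, then Mesozoic, then Holocene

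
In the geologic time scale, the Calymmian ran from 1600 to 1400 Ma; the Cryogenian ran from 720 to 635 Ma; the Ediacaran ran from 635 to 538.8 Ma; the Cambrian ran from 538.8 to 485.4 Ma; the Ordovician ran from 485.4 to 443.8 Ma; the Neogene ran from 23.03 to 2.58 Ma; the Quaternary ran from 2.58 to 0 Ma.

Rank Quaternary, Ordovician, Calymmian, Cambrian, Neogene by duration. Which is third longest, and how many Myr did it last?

Durations: Quaternary 2.58; Ordovician 41.6; Calymmian 200; Cambrian 53.4; Neogene 20.45 Myr.
Sorted longest-first: Calymmian (200), Cambrian (53.4), Ordovician (41.6), Neogene (20.45), Quaternary (2.58).
The third longest is Ordovician at 41.6 Myr.

Ordovician, 41.6 million years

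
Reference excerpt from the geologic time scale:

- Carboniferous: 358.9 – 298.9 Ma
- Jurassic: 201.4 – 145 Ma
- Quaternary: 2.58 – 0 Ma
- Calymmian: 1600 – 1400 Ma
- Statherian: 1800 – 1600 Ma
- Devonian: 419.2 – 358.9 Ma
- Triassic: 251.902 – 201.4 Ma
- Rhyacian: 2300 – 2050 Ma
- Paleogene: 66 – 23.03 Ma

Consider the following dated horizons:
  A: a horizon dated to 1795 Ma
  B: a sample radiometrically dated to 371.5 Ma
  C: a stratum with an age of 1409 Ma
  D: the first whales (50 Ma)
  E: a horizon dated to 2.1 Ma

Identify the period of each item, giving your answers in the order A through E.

A — Statherian; B — Devonian; C — Calymmian; D — Paleogene; E — Quaternary

Match each age against the start–end ranges in the excerpt: A = 1795 Ma → Statherian (1800–1600); B = 371.5 Ma → Devonian (419.2–358.9); C = 1409 Ma → Calymmian (1600–1400); D = 50 Ma → Paleogene (66–23.03); E = 2.1 Ma → Quaternary (2.58–0).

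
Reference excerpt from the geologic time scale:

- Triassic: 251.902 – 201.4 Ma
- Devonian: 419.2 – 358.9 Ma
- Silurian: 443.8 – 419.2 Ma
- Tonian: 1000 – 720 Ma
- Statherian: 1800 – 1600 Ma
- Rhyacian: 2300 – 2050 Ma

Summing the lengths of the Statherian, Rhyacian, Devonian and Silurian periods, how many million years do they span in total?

Each duration: Statherian = 200; Rhyacian = 250; Devonian = 60.3; Silurian = 24.6.
Sum: 200 + 250 + 60.3 + 24.6 = 534.9 Myr.

534.9 million years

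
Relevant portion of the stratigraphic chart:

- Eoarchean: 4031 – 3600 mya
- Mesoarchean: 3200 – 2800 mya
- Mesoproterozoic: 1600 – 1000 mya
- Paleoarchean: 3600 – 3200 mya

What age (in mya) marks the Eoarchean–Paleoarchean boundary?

The Eoarchean ends and the Paleoarchean begins at 3600 mya.

3600 mya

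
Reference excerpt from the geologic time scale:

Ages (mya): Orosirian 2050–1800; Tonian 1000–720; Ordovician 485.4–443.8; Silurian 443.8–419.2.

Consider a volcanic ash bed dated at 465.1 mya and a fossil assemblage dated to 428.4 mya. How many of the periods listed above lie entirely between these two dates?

Checking each listed span, none has both start < 465.1 Ma and end > 428.4 Ma — every period straddles one of the two dates or lies outside them — so the count is 0.

0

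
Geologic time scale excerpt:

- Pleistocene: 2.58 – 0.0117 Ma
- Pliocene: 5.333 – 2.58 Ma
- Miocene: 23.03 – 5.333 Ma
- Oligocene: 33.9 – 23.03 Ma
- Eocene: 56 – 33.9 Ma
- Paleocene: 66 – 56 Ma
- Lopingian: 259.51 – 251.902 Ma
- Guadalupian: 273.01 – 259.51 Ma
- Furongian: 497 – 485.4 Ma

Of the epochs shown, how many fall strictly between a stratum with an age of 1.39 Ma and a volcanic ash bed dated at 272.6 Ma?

272.6 Ma sits inside the Guadalupian (273.01–259.51) and 1.39 Ma inside the Pleistocene (2.58–0.0117); neither of those is wholly between the two dates.
The listed epochs lying completely between them are Lopingian, Paleocene, Eocene, Oligocene, Miocene, Pliocene — 6 in all.

6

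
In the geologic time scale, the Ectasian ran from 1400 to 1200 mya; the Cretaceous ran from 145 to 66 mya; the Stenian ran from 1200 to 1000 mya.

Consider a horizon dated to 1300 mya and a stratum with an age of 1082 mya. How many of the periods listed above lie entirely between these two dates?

0

Checking each listed span, none has both start < 1300 Ma and end > 1082 Ma — every period straddles one of the two dates or lies outside them — so the count is 0.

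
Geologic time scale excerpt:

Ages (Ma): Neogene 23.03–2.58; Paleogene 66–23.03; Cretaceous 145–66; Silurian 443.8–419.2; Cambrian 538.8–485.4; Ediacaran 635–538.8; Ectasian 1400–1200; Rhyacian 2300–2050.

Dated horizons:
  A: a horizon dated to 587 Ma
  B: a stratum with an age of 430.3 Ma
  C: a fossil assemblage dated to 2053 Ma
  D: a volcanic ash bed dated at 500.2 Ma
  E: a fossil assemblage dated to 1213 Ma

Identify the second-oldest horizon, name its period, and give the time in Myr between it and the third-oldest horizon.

Larger Ma means older, so oldest first: C 2053 > E 1213 > A 587 > D 500.2 > B 430.3.
Counting 2 along gives E (1213 Ma); the excerpt puts that inside the Ectasian, 1400–1200 Ma.
Next in line is A (587 Ma), and 1213 − 587 = 626 Myr.

E, in the Ectasian; 626 million years to A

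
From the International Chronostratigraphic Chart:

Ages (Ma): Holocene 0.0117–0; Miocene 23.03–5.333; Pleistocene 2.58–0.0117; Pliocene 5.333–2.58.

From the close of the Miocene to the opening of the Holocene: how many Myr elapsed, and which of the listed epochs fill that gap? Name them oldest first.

5.3213 million years; Pliocene, Pleistocene

End of Miocene = 5.333 Ma; start of Holocene = 0.0117 Ma.
Gap = 5.333 − 0.0117 = 5.3213 Myr.
Epochs wholly inside 5.333–0.0117 Ma: Pliocene (5.333–2.58), Pleistocene (2.58–0.0117).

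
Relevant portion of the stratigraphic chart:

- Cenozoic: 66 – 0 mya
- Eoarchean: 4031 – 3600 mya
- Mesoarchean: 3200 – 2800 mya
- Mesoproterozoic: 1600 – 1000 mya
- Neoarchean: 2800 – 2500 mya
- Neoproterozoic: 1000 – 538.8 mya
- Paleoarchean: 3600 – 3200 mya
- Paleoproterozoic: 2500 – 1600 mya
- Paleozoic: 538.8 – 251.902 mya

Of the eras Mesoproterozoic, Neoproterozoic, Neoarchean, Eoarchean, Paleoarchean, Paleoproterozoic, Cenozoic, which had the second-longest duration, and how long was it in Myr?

Start − end for each: Mesoproterozoic 1600 − 1000 = 600; Neoproterozoic 1000 − 538.8 = 461.2; Neoarchean 2800 − 2500 = 300; Eoarchean 4031 − 3600 = 431; Paleoarchean 3600 − 3200 = 400; Paleoproterozoic 2500 − 1600 = 900; Cenozoic 66 − 0 = 66.
Ranking these from longest: Paleoproterozoic > Mesoproterozoic > Neoproterozoic > Eoarchean > Paleoarchean > Neoarchean > Cenozoic.
Position 2 in that ranking is Mesoproterozoic, which lasted 600 Myr.

Mesoproterozoic, 600 million years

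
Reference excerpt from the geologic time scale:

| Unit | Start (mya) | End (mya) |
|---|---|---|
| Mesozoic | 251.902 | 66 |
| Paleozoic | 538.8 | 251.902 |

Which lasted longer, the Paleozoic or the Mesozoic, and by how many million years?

Paleozoic: 538.8 − 251.902 = 286.898 Myr.
Mesozoic: 251.902 − 66 = 185.902 Myr.
Difference: 286.898 − 185.902 = 100.996 Myr, so the Paleozoic was longer.

Paleozoic, by 100.996 million years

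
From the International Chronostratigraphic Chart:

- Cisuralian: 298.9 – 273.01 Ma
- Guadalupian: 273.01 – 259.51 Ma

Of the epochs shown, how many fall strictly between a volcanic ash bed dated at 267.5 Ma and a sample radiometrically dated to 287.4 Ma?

0

The older date is 287.4 Ma and the younger is 267.5 Ma.
No epoch both begins after 287.4 Ma and ends before 267.5 Ma, so the count is 0.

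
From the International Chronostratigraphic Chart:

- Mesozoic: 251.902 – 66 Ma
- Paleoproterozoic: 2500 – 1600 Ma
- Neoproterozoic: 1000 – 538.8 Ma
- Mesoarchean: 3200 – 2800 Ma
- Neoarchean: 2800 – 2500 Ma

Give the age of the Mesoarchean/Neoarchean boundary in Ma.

2800 Ma

The Mesoarchean ends and the Neoarchean begins at 2800 Ma.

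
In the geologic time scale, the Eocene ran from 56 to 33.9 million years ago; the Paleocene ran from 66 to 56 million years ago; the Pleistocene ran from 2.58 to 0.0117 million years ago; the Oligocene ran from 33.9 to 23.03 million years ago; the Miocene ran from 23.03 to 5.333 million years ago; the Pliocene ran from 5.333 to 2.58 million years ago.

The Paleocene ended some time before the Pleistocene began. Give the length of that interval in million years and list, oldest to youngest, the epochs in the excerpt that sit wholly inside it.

53.42 million years; Eocene, Oligocene, Miocene, Pliocene

The Paleocene closes at 56 Ma and the Pleistocene opens at 2.58 Ma, so the interval is 56 − 2.58 = 53.42 Myr.
An epoch fits inside if it starts at or after 56 Ma and ends at or before 2.58 Ma; oldest first that gives Eocene, Oligocene, Miocene, Pliocene.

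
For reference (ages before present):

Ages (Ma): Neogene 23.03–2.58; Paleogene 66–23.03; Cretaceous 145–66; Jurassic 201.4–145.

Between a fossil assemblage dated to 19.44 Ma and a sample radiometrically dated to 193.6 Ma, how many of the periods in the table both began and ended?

The older date is 193.6 Ma and the younger is 19.44 Ma.
Periods with start < 193.6 and end > 19.44 Ma: Cretaceous (145–66), Paleogene (66–23.03).
That is 2 complete periods.

2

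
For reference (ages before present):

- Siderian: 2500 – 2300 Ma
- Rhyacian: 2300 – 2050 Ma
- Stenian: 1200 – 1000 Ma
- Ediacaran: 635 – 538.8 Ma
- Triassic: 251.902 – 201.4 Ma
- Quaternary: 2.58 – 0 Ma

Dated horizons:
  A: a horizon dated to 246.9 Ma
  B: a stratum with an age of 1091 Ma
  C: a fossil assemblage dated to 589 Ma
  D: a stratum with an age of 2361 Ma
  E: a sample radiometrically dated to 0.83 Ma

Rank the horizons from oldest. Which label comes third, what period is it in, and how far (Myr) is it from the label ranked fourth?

C, in the Ediacaran; 342.1 million years to A

Larger Ma means older, so oldest first: D 2361 > B 1091 > C 589 > A 246.9 > E 0.83.
Counting 3 along gives C (589 Ma); the excerpt puts that inside the Ediacaran, 635–538.8 Ma.
Next in line is A (246.9 Ma), and 589 − 246.9 = 342.1 Myr.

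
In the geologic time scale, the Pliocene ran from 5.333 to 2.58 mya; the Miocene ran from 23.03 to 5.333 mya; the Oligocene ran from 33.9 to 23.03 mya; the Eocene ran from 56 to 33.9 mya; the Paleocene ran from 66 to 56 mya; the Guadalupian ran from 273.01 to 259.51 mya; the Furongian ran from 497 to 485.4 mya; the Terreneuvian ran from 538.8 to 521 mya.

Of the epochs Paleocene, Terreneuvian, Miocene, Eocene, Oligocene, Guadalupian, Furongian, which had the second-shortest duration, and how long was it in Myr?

Durations: Paleocene 10; Terreneuvian 17.8; Miocene 17.697; Eocene 22.1; Oligocene 10.87; Guadalupian 13.5; Furongian 11.6 Myr.
Sorted shortest-first: Paleocene (10), Oligocene (10.87), Furongian (11.6), Guadalupian (13.5), Miocene (17.697), Terreneuvian (17.8), Eocene (22.1).
The second shortest is Oligocene at 10.87 Myr.

Oligocene, 10.87 million years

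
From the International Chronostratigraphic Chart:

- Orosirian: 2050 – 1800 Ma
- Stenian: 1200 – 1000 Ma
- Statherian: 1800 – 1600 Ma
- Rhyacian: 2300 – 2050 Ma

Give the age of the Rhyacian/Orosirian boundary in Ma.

The Rhyacian ends and the Orosirian begins at 2050 Ma.

2050 Ma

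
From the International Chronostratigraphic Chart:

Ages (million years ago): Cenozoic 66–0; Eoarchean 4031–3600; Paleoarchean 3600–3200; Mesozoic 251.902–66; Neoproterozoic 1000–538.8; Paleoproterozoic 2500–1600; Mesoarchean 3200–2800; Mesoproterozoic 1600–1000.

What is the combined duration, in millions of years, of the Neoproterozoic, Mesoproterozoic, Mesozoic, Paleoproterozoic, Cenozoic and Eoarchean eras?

2644.102 million years

Duration is start − end for each: (1000 − 538.8) + (1600 − 1000) + (251.902 − 66) + (2500 − 1600) + (66 − 0) + (4031 − 3600).
That is 461.2 + 600 + 185.902 + 900 + 66 + 431, which totals 2644.102 million years.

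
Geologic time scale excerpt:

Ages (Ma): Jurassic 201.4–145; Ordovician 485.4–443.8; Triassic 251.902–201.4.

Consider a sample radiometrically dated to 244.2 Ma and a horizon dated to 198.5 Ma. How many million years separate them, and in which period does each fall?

Elapsed time: 244.2 − 198.5 = 45.7 Myr.
244.2 Ma lies within 251.902–201.4 Ma: Triassic.
198.5 Ma lies within 201.4–145 Ma: Jurassic.

45.7 million years apart; the first in the Triassic, the second in the Jurassic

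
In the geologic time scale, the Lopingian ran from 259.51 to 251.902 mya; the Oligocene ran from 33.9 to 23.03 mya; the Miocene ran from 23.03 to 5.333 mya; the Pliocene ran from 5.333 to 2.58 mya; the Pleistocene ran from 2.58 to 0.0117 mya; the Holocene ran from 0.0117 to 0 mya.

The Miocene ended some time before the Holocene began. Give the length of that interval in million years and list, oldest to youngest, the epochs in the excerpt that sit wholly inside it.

The Miocene closes at 5.333 Ma and the Holocene opens at 0.0117 Ma, so the interval is 5.333 − 0.0117 = 5.3213 Myr.
An epoch fits inside if it starts at or after 5.333 Ma and ends at or before 0.0117 Ma; oldest first that gives Pliocene, Pleistocene.

5.3213 million years; Pliocene, Pleistocene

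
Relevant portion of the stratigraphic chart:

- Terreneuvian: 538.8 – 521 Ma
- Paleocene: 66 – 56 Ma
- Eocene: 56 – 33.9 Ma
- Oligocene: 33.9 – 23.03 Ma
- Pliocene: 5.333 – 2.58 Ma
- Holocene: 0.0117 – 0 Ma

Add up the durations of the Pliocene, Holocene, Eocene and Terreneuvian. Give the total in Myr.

42.6647 million years

Duration is start − end for each: (5.333 − 2.58) + (0.0117 − 0) + (56 − 33.9) + (538.8 − 521).
That is 2.753 + 0.0117 + 22.1 + 17.8, which totals 42.6647 million years.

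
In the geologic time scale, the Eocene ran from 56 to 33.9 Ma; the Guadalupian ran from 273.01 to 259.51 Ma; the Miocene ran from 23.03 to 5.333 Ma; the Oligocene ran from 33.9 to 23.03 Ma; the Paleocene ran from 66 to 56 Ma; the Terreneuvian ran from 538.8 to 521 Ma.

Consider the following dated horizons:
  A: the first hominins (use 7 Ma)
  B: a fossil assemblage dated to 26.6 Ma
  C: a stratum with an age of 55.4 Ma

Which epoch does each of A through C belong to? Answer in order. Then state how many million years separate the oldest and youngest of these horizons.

A — Miocene; B — Oligocene; C — Eocene; span 48.4 million years

Match each age against the start–end ranges in the excerpt: A = 7 Ma → Miocene (23.03–5.333); B = 26.6 Ma → Oligocene (33.9–23.03); C = 55.4 Ma → Eocene (56–33.9).
The largest age is 55.4 Ma and the smallest is 7 Ma; their difference is 48.4 Myr.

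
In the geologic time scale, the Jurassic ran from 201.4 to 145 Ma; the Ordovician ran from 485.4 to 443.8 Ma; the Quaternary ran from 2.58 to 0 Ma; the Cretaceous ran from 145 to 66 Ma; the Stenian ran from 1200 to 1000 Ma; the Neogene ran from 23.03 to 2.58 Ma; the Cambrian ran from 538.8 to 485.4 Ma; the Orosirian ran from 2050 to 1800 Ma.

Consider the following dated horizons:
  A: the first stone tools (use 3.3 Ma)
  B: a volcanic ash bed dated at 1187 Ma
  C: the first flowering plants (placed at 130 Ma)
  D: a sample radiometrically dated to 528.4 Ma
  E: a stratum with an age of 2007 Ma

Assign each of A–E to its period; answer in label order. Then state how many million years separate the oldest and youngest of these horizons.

A: 3.3 Ma lies in 23.03–2.58 Ma, so Neogene.
B: 1187 Ma lies in 1200–1000 Ma, so Stenian.
C: 130 Ma lies in 145–66 Ma, so Cretaceous.
D: 528.4 Ma lies in 538.8–485.4 Ma, so Cambrian.
E: 2007 Ma lies in 2050–1800 Ma, so Orosirian.
Oldest = 2007 Ma, youngest = 3.3 Ma → span 2003.7 Myr.

A — Neogene; B — Stenian; C — Cretaceous; D — Cambrian; E — Orosirian; span 2003.7 million years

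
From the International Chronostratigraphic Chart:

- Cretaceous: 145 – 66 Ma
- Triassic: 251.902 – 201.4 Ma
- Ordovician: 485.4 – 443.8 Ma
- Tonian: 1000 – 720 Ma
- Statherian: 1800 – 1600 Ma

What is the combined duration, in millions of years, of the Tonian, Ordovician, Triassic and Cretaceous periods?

Duration is start − end for each: (1000 − 720) + (485.4 − 443.8) + (251.902 − 201.4) + (145 − 66).
That is 280 + 41.6 + 50.502 + 79, which totals 451.102 million years.

451.102 million years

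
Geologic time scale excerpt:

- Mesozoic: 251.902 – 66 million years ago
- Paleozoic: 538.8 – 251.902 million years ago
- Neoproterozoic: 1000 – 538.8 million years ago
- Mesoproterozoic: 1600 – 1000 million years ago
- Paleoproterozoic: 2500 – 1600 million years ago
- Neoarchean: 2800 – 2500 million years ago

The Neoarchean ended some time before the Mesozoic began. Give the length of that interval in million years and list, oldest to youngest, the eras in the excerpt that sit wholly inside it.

2248.098 million years; Paleoproterozoic, Mesoproterozoic, Neoproterozoic, Paleozoic

End of Neoarchean = 2500 Ma; start of Mesozoic = 251.902 Ma.
Gap = 2500 − 251.902 = 2248.098 Myr.
Eras wholly inside 2500–251.902 Ma: Paleoproterozoic (2500–1600), Mesoproterozoic (1600–1000), Neoproterozoic (1000–538.8), Paleozoic (538.8–251.902).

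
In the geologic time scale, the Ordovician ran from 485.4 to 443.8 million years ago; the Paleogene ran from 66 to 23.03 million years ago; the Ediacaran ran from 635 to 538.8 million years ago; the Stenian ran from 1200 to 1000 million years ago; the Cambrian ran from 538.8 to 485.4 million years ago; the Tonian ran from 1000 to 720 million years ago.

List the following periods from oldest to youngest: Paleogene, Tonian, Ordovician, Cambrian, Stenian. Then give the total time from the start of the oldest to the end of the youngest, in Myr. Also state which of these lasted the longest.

From the excerpt: Paleogene 66–23.03; Tonian 1000–720; Ordovician 485.4–443.8; Cambrian 538.8–485.4; Stenian 1200–1000 (Ma).
Larger Ma is earlier, so the oldest is Stenian and the youngest is Paleogene; oldest to youngest: Stenian, Tonian, Cambrian, Ordovician, Paleogene.
Oldest start 1200 minus youngest end 23.03 gives 1176.97 Myr overall.
Individual lengths (start − end): Cambrian 53.4; Ordovician 41.6; Paleogene 42.97; Tonian 280; Stenian 200. The largest is Tonian at 280 Myr.

Stenian → Tonian → Cambrian → Ordovician → Paleogene; total span 1176.97 Myr; longest is Tonian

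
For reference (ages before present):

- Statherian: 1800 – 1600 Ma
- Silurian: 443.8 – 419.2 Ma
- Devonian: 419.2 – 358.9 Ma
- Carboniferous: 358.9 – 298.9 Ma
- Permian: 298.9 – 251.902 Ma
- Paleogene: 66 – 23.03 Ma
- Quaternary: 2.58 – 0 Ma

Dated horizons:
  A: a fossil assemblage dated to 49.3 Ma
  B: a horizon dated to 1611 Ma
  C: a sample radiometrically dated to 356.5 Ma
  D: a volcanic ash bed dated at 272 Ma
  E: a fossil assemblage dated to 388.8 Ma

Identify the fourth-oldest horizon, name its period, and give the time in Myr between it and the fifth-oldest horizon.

Sorted oldest-first by Ma: B (1611), E (388.8), C (356.5), D (272), A (49.3).
The fourth oldest is D at 272 Ma, which lies in 298.9–251.902 Ma: the Permian.
The fifth oldest is A at 49.3 Ma; separation = |272 − 49.3| = 222.7 Myr.

D, in the Permian; 222.7 million years to A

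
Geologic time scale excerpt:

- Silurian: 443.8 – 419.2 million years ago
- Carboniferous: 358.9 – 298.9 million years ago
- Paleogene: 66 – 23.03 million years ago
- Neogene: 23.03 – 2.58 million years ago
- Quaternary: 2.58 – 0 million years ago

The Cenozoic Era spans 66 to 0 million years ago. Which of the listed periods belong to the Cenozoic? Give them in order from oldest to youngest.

Paleogene, Neogene, Quaternary

Periods with both bounds inside 66–0 Ma: Paleogene (66–23.03), Neogene (23.03–2.58), Quaternary (2.58–0).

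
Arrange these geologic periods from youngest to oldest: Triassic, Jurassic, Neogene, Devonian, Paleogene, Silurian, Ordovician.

Group by era (each group listed oldest first) — Paleozoic: Ordovician, Silurian, Devonian; Mesozoic: Triassic, Jurassic; Cenozoic: Paleogene, Neogene. The eras run Paleozoic → Mesozoic → Cenozoic. Concatenating the groups in that era order and then reversing gives youngest to oldest.

Neogene, Paleogene, Jurassic, Triassic, Devonian, Silurian, Ordovician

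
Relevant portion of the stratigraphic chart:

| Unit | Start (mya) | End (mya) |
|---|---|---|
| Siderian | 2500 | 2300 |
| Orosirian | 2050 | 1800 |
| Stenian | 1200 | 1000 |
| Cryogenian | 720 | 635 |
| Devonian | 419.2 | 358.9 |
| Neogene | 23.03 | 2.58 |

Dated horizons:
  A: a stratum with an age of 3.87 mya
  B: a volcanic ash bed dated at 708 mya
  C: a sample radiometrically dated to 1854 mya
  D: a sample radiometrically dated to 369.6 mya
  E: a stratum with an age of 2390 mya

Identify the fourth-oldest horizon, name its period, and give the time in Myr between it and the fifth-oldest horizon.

Sorted oldest-first by Ma: E (2390), C (1854), B (708), D (369.6), A (3.87).
The fourth oldest is D at 369.6 Ma, which lies in 419.2–358.9 Ma: the Devonian.
The fifth oldest is A at 3.87 Ma; separation = |369.6 − 3.87| = 365.73 Myr.

D, in the Devonian; 365.73 million years to A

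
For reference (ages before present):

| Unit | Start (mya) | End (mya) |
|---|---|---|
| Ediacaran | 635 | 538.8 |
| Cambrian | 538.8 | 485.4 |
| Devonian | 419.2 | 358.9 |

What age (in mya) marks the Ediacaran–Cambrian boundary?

The Ediacaran ends and the Cambrian begins at 538.8 mya.

538.8 mya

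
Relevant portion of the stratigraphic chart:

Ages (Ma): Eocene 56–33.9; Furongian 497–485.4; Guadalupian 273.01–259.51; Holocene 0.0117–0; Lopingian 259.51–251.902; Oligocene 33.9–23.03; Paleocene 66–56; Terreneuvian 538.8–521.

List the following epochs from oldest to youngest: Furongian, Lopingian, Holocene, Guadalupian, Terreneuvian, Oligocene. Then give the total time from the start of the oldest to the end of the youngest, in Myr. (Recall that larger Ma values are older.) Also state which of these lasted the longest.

Terreneuvian, Furongian, Guadalupian, Lopingian, Oligocene, Holocene; total span 538.8 Myr; longest is Terreneuvian

Start ages (Ma): Terreneuvian 538.8, Furongian 497, Guadalupian 273.01, Lopingian 259.51, Oligocene 33.9, Holocene 0.0117.
Ordered oldest to youngest: Terreneuvian, Furongian, Guadalupian, Lopingian, Oligocene, Holocene.
Span = 538.8 − 0 = 538.8 Myr.
Durations: Lopingian 7.608, Holocene 0.0117, Guadalupian 13.5, Terreneuvian 17.8, Furongian 11.6, Oligocene 10.87 → longest is Terreneuvian (17.8 Myr).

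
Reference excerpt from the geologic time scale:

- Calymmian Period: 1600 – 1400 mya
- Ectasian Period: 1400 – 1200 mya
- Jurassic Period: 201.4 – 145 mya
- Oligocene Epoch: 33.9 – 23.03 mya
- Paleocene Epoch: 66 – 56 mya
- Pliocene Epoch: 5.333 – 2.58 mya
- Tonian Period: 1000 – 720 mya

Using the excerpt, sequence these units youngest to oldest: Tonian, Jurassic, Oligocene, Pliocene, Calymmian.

Sorting by start age (ascending Ma, since larger Ma = older): Pliocene began 5.333, Oligocene began 33.9, Jurassic began 201.4, Tonian began 1000, Calymmian began 1600.

Pliocene, Oligocene, Jurassic, Tonian, Calymmian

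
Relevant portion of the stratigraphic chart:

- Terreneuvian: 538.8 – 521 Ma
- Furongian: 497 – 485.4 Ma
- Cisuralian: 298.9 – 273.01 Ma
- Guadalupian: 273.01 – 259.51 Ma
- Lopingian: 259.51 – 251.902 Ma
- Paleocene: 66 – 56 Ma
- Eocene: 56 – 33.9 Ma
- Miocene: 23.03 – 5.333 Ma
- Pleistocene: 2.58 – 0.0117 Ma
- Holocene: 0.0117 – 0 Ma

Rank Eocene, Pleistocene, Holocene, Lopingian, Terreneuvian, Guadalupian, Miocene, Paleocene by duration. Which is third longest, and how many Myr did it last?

Start − end for each: Eocene 56 − 33.9 = 22.1; Pleistocene 2.58 − 0.0117 = 2.5683; Holocene 0.0117 − 0 = 0.0117; Lopingian 259.51 − 251.902 = 7.608; Terreneuvian 538.8 − 521 = 17.8; Guadalupian 273.01 − 259.51 = 13.5; Miocene 23.03 − 5.333 = 17.697; Paleocene 66 − 56 = 10.
Ranking these from longest: Eocene > Terreneuvian > Miocene > Guadalupian > Paleocene > Lopingian > Pleistocene > Holocene.
Position 3 in that ranking is Miocene, which lasted 17.697 Myr.

Miocene, 17.697 million years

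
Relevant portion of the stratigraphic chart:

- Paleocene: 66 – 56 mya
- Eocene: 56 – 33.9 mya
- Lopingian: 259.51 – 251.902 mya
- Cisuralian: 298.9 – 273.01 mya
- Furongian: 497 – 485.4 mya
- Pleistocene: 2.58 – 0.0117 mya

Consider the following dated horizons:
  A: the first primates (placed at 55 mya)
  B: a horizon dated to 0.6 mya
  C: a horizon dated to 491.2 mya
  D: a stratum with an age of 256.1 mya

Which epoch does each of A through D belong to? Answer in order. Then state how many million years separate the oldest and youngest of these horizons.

A — Eocene; B — Pleistocene; C — Furongian; D — Lopingian; span 490.6 million years

A: 55 Ma lies in 56–33.9 Ma, so Eocene.
B: 0.6 Ma lies in 2.58–0.0117 Ma, so Pleistocene.
C: 491.2 Ma lies in 497–485.4 Ma, so Furongian.
D: 256.1 Ma lies in 259.51–251.902 Ma, so Lopingian.
Oldest = 491.2 Ma, youngest = 0.6 Ma → span 490.6 Myr.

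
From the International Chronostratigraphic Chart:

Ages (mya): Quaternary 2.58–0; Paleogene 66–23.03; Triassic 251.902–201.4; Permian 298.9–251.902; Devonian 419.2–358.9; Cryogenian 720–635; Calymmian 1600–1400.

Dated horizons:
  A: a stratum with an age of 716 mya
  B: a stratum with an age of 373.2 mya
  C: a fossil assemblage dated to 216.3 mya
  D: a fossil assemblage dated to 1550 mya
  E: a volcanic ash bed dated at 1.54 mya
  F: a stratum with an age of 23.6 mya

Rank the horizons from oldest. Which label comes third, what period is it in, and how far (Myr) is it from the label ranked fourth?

B, in the Devonian; 156.9 million years to C

Larger Ma means older, so oldest first: D 1550 > A 716 > B 373.2 > C 216.3 > F 23.6 > E 1.54.
Counting 3 along gives B (373.2 Ma); the excerpt puts that inside the Devonian, 419.2–358.9 Ma.
Next in line is C (216.3 Ma), and 373.2 − 216.3 = 156.9 Myr.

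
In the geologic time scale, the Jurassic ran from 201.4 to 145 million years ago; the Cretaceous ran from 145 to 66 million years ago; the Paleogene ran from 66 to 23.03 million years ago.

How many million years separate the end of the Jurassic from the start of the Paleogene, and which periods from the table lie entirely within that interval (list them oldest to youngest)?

79 million years; Cretaceous

The Jurassic closes at 145 Ma and the Paleogene opens at 66 Ma, so the interval is 145 − 66 = 79 Myr.
A period fits inside if it starts at or after 145 Ma and ends at or before 66 Ma; oldest first that gives Cretaceous.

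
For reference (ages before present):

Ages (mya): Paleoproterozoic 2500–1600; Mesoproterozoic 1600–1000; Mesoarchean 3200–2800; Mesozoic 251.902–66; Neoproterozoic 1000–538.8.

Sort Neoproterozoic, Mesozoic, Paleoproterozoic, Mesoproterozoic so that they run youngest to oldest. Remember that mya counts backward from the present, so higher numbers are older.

Mesozoic, Neoproterozoic, Mesoproterozoic, Paleoproterozoic

Sorting by start age (ascending Ma, since larger Ma = older): Mesozoic start 251.902, Neoproterozoic start 1000, Mesoproterozoic start 1600, Paleoproterozoic start 2500.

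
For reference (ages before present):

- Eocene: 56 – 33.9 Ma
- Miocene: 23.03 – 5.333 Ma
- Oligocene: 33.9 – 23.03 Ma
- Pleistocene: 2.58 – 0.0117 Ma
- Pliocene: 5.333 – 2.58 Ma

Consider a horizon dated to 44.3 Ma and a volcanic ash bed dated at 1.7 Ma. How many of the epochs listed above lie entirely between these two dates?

44.3 Ma sits inside the Eocene (56–33.9) and 1.7 Ma inside the Pleistocene (2.58–0.0117); neither of those is wholly between the two dates.
The listed epochs lying completely between them are Oligocene, Miocene, Pliocene — 3 in all.

3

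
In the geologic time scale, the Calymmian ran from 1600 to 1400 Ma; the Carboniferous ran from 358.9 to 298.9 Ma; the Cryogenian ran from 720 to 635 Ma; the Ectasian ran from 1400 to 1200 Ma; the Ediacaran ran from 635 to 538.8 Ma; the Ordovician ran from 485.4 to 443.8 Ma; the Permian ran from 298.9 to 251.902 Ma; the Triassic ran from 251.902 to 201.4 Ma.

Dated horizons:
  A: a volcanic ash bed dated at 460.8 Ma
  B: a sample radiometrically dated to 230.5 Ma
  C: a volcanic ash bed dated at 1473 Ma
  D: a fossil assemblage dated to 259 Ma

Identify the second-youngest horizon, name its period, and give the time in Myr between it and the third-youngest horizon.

D, in the Permian; 201.8 million years to A

Smaller Ma means younger, so youngest first: B 230.5 < D 259 < A 460.8 < C 1473.
Counting 2 along gives D (259 Ma); the excerpt puts that inside the Permian, 298.9–251.902 Ma.
Next in line is A (460.8 Ma), and 460.8 − 259 = 201.8 Myr.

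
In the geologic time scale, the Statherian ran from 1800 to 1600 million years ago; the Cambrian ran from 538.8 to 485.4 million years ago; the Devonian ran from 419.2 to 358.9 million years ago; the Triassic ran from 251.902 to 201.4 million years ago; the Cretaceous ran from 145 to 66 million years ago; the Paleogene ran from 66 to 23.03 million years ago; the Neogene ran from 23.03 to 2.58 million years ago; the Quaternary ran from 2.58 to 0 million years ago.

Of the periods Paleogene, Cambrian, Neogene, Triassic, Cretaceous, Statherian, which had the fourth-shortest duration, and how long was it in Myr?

Durations: Paleogene 42.97; Cambrian 53.4; Neogene 20.45; Triassic 50.502; Cretaceous 79; Statherian 200 Myr.
Sorted shortest-first: Neogene (20.45), Paleogene (42.97), Triassic (50.502), Cambrian (53.4), Cretaceous (79), Statherian (200).
The fourth shortest is Cambrian at 53.4 Myr.

Cambrian, 53.4 million years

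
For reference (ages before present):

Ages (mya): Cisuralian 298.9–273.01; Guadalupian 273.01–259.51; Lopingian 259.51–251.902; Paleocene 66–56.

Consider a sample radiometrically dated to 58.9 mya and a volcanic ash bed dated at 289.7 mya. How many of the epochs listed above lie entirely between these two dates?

289.7 Ma sits inside the Cisuralian (298.9–273.01) and 58.9 Ma inside the Paleocene (66–56); neither of those is wholly between the two dates.
The listed epochs lying completely between them are Guadalupian, Lopingian — 2 in all.

2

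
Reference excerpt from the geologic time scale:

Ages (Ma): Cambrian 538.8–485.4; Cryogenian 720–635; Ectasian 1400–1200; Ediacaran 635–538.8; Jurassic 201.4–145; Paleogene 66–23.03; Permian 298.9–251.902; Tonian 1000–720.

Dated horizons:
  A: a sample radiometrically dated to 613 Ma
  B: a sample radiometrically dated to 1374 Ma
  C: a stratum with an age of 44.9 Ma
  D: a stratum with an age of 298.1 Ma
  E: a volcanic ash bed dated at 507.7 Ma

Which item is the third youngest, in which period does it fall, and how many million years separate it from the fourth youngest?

Sorted youngest-first by Ma: C (44.9), D (298.1), E (507.7), A (613), B (1374).
The third youngest is E at 507.7 Ma, which lies in 538.8–485.4 Ma: the Cambrian.
The fourth youngest is A at 613 Ma; separation = |507.7 − 613| = 105.3 Myr.

E, in the Cambrian; 105.3 million years to A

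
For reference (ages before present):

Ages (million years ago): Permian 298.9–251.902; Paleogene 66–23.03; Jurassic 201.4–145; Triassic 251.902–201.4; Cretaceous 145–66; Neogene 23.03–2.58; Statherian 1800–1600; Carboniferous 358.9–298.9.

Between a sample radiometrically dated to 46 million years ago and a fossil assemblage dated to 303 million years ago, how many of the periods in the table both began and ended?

4

The older date is 303 Ma and the younger is 46 Ma.
Periods with start < 303 and end > 46 Ma: Permian (298.9–251.902), Triassic (251.902–201.4), Jurassic (201.4–145), Cretaceous (145–66).
That is 4 complete periods.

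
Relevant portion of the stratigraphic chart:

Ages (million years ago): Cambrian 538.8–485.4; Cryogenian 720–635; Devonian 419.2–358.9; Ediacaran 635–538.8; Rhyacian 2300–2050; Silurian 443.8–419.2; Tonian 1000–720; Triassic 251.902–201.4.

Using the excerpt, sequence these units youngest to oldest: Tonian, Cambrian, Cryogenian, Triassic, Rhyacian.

Triassic, then Cambrian, then Cryogenian, then Tonian, then Rhyacian

Sorting by start age (ascending Ma, since larger Ma = older): Triassic start 251.902, Cambrian start 538.8, Cryogenian start 720, Tonian start 1000, Rhyacian start 2300.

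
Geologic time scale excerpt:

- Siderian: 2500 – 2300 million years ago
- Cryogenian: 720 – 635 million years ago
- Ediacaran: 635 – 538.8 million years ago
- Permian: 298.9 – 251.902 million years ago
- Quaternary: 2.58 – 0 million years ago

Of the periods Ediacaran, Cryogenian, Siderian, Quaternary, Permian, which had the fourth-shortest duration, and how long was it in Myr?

Ediacaran, 96.2 million years

Durations: Ediacaran 96.2; Cryogenian 85; Siderian 200; Quaternary 2.58; Permian 46.998 Myr.
Sorted shortest-first: Quaternary (2.58), Permian (46.998), Cryogenian (85), Ediacaran (96.2), Siderian (200).
The fourth shortest is Ediacaran at 96.2 Myr.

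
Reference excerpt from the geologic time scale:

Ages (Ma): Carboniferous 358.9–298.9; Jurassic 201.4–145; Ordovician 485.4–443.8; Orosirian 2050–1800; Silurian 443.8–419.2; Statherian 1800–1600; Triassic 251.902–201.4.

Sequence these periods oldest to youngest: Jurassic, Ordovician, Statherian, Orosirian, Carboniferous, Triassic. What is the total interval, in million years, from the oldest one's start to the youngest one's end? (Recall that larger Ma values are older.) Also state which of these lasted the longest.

From the excerpt: Jurassic 201.4–145; Ordovician 485.4–443.8; Statherian 1800–1600; Orosirian 2050–1800; Carboniferous 358.9–298.9; Triassic 251.902–201.4 (Ma).
Larger Ma is earlier, so the oldest is Orosirian and the youngest is Jurassic; oldest to youngest: Orosirian, Statherian, Ordovician, Carboniferous, Triassic, Jurassic.
Oldest start 2050 minus youngest end 145 gives 1905 Myr overall.
Individual lengths (start − end): Triassic 50.502; Statherian 200; Carboniferous 60; Orosirian 250; Ordovician 41.6; Jurassic 56.4. The largest is Orosirian at 250 Myr.

Orosirian, Statherian, Ordovician, Carboniferous, Triassic, Jurassic; total span 1905 Myr; longest is Orosirian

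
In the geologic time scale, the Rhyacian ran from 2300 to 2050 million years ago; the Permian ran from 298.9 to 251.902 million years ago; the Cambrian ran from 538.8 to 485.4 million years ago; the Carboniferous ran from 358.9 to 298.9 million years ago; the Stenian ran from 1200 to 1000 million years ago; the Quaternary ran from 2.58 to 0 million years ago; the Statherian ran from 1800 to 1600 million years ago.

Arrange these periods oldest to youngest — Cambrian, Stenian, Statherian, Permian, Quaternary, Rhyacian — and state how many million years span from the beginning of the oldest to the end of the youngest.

Rhyacian → Statherian → Stenian → Cambrian → Permian → Quaternary; total span 2300 Myr

From the excerpt: Cambrian 538.8–485.4; Stenian 1200–1000; Statherian 1800–1600; Permian 298.9–251.902; Quaternary 2.58–0; Rhyacian 2300–2050 (Ma).
Larger Ma is earlier, so the oldest is Rhyacian and the youngest is Quaternary; oldest to youngest: Rhyacian, Statherian, Stenian, Cambrian, Permian, Quaternary.
Oldest start 2300 minus youngest end 0 gives 2300 Myr overall.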